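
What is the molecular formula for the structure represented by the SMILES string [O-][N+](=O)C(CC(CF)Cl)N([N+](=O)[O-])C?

Heavy atoms from the SMILES: 5 C, 1 Cl, 1 F, 3 N, 4 O.
Implicit hydrogens by atom environment:
  2 × C: 2 H each → 4
  2 × C: 1 H each → 2
  2 × N (charge +1): no H
  2 × O: no H
  2 × O (charge -1): no H
  1 × C: 3 H
  1 × Cl: no H
  1 × F: no H
  1 × N: no H
  Total hydrogens = 9.
Molecular formula: C5H9ClFN3O4

C5H9ClFN3O4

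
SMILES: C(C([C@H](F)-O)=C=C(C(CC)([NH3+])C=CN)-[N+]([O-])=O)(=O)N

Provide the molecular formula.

C10H16FN4O4+

Heavy atoms from the SMILES: 10 C, 1 F, 4 N, 4 O.
Implicit hydrogens by atom environment:
  5 × C: no H
  3 × C: 1 H each → 3
  2 × N: 2 H each → 4
  2 × O: no H
  1 × C: 3 H
  1 × C: 2 H
  1 × F: no H
  1 × N (charge +1): 3 H
  1 × N (charge +1): no H
  1 × O: 1 H
  1 × O (charge -1): no H
  Total hydrogens = 16.
Net charge +1.
Molecular formula: C10H16FN4O4+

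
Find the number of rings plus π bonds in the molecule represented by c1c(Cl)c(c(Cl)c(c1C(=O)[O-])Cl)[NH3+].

5

Molecular formula from the SMILES: C7H4Cl3NO2.
DoU = (2C + 2 + N − H − X)/2 = (2·7 + 2 + 1 − 4 − 3)/2 = 10/2 = 5.
(Structurally: 1 ring(s) + 4 π bond(s) = 5.)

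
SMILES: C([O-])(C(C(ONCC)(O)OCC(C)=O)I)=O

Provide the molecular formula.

C8H13INO6-

Heavy atoms from the SMILES: 8 C, 1 I, 1 N, 6 O.
Implicit hydrogens by atom environment:
  4 × O: no H
  3 × C: no H
  2 × C: 3 H each → 6
  2 × C: 2 H each → 4
  1 × C: 1 H
  1 × I: no H
  1 × N: 1 H
  1 × O: 1 H
  1 × O (charge -1): no H
  Total hydrogens = 13.
Net charge -1.
Molecular formula: C8H13INO6-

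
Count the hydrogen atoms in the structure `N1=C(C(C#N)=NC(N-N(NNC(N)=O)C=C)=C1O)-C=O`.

10

Hydrogens are implicit in SMILES; fill each atom to its normal valence:
  4 × C (aromatic): no H
  3 × N: 1 H each → 3
  2 × C: 1 H each → 2
  2 × C: no H
  2 × N (aromatic): no H
  2 × N: no H
  2 × O: no H
  1 × C: 2 H
  1 × N: 2 H
  1 × O: 1 H
  Total hydrogens = 10.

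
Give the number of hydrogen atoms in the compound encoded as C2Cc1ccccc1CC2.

Hydrogens are implicit in SMILES; fill each atom to its normal valence:
  4 × C: 2 H each → 8
  4 × C (aromatic): 1 H each → 4
  2 × C (aromatic): no H
  Total hydrogens = 12.

12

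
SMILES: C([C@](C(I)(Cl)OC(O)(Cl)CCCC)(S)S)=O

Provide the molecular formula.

C8H13Cl2IO3S2

Heavy atoms from the SMILES: 8 C, 2 Cl, 1 I, 3 O, 2 S.
Implicit hydrogens by atom environment:
  3 × C: 2 H each → 6
  3 × C: no H
  2 × Cl: no H
  2 × O: no H
  2 × S: 1 H each → 2
  1 × C: 3 H
  1 × C: 1 H
  1 × I: no H
  1 × O: 1 H
  Total hydrogens = 13.
Molecular formula: C8H13Cl2IO3S2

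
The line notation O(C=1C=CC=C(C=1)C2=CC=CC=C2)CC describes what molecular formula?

C14H14O

Heavy atoms from the SMILES: 14 C, 1 O.
Implicit hydrogens by atom environment:
  9 × C (aromatic): 1 H each → 9
  3 × C (aromatic): no H
  1 × C: 3 H
  1 × C: 2 H
  1 × O: no H
  Total hydrogens = 14.
Molecular formula: C14H14O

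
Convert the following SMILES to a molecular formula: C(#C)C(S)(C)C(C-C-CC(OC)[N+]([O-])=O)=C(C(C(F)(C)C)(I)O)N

C15H24FIN2O4S

Heavy atoms from the SMILES: 15 C, 1 F, 1 I, 2 N, 4 O, 1 S.
Implicit hydrogens by atom environment:
  6 × C: no H
  4 × C: 3 H each → 12
  3 × C: 2 H each → 6
  2 × C: 1 H each → 2
  2 × O: no H
  1 × F: no H
  1 × I: no H
  1 × N: 2 H
  1 × N (charge +1): no H
  1 × O: 1 H
  1 × O (charge -1): no H
  1 × S: 1 H
  Total hydrogens = 24.
Molecular formula: C15H24FIN2O4S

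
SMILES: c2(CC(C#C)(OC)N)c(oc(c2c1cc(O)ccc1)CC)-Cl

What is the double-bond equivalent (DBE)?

9

Molecular formula from the SMILES: C17H18ClNO3.
DoU = (2C + 2 + N − H − X)/2 = (2·17 + 2 + 1 − 18 − 1)/2 = 18/2 = 9.
(Structurally: 2 ring(s) + 7 π bond(s) = 9.)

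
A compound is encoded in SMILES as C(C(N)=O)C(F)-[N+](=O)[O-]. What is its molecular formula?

Heavy atoms from the SMILES: 3 C, 1 F, 2 N, 3 O.
Implicit hydrogens by atom environment:
  2 × O: no H
  1 × C: 2 H
  1 × C: 1 H
  1 × C: no H
  1 × F: no H
  1 × N: 2 H
  1 × N (charge +1): no H
  1 × O (charge -1): no H
  Total hydrogens = 5.
Molecular formula: C3H5FN2O3

C3H5FN2O3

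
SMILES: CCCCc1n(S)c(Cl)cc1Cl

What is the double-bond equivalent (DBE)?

Molecular formula from the SMILES: C8H11Cl2NS.
DoU = (2C + 2 + N − H − X)/2 = (2·8 + 2 + 1 − 11 − 2)/2 = 6/2 = 3.
(Structurally: 1 ring(s) + 2 π bond(s) = 3.)

3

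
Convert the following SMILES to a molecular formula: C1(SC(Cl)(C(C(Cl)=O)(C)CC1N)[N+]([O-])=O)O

Heavy atoms from the SMILES: 7 C, 2 Cl, 2 N, 4 O, 1 S.
Implicit hydrogens by atom environment:
  3 × C: no H
  2 × C: 1 H each → 2
  2 × Cl: no H
  2 × O: no H
  1 × C: 3 H
  1 × C: 2 H
  1 × N: 2 H
  1 × N (charge +1): no H
  1 × O: 1 H
  1 × O (charge -1): no H
  1 × S: no H
  Total hydrogens = 10.
Molecular formula: C7H10Cl2N2O4S

C7H10Cl2N2O4S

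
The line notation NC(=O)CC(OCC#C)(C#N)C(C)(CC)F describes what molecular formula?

Heavy atoms from the SMILES: 11 C, 1 F, 2 N, 2 O.
Implicit hydrogens by atom environment:
  5 × C: no H
  3 × C: 2 H each → 6
  2 × C: 3 H each → 6
  2 × O: no H
  1 × C: 1 H
  1 × F: no H
  1 × N: 2 H
  1 × N: no H
  Total hydrogens = 15.
Molecular formula: C11H15FN2O2

C11H15FN2O2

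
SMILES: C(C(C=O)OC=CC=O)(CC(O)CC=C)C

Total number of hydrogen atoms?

Hydrogens are implicit in SMILES; fill each atom to its normal valence:
  8 × C: 1 H each → 8
  3 × C: 2 H each → 6
  3 × O: no H
  1 × C: 3 H
  1 × O: 1 H
  Total hydrogens = 18.

18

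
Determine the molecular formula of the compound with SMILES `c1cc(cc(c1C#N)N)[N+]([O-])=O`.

Heavy atoms from the SMILES: 7 C, 3 N, 2 O.
Implicit hydrogens by atom environment:
  3 × C (aromatic): 1 H each → 3
  3 × C (aromatic): no H
  1 × C: no H
  1 × N: 2 H
  1 × N (charge +1): no H
  1 × N: no H
  1 × O: no H
  1 × O (charge -1): no H
  Total hydrogens = 5.
Molecular formula: C7H5N3O2

C7H5N3O2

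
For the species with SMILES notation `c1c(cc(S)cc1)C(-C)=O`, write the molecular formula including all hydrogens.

C8H8OS

Heavy atoms from the SMILES: 8 C, 1 O, 1 S.
Implicit hydrogens by atom environment:
  4 × C (aromatic): 1 H each → 4
  2 × C (aromatic): no H
  1 × C: 3 H
  1 × C: no H
  1 × O: no H
  1 × S: 1 H
  Total hydrogens = 8.
Molecular formula: C8H8OS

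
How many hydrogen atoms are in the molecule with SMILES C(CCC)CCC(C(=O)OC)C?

20

Hydrogens are implicit in SMILES; fill each atom to its normal valence:
  5 × C: 2 H each → 10
  3 × C: 3 H each → 9
  2 × O: no H
  1 × C: 1 H
  1 × C: no H
  Total hydrogens = 20.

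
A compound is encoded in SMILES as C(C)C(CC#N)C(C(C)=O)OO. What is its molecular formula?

C8H13NO3

Heavy atoms from the SMILES: 8 C, 1 N, 3 O.
Implicit hydrogens by atom environment:
  2 × C: 3 H each → 6
  2 × C: 2 H each → 4
  2 × C: 1 H each → 2
  2 × C: no H
  2 × O: no H
  1 × N: no H
  1 × O: 1 H
  Total hydrogens = 13.
Molecular formula: C8H13NO3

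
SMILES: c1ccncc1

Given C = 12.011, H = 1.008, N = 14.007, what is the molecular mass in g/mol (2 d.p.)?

79.10

Molecular formula: C5H5N.
M = 5×12.011 + 5×1.008 + 1×14.007 = 79.10 g/mol.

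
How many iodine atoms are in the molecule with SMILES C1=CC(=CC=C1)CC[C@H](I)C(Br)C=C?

1

The symbol for iodine appears 1 time in the SMILES.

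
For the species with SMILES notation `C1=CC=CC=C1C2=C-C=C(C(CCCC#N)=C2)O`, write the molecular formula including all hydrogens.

C16H15NO

Heavy atoms from the SMILES: 16 C, 1 N, 1 O.
Implicit hydrogens by atom environment:
  8 × C (aromatic): 1 H each → 8
  4 × C (aromatic): no H
  3 × C: 2 H each → 6
  1 × C: no H
  1 × N: no H
  1 × O: 1 H
  Total hydrogens = 15.
Molecular formula: C16H15NO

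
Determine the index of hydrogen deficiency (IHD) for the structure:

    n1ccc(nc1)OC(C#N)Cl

6

Molecular formula from the SMILES: C6H4ClN3O.
DoU = (2C + 2 + N − H − X)/2 = (2·6 + 2 + 3 − 4 − 1)/2 = 12/2 = 6.
(Structurally: 1 ring(s) + 5 π bond(s) = 6.)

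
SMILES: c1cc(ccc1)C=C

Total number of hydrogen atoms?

Hydrogens are implicit in SMILES; fill each atom to its normal valence:
  5 × C (aromatic): 1 H each → 5
  1 × C: 2 H
  1 × C: 1 H
  1 × C (aromatic): no H
  Total hydrogens = 8.

8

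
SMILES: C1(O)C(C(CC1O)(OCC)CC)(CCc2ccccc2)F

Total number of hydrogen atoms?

25

Hydrogens are implicit in SMILES; fill each atom to its normal valence:
  5 × C: 2 H each → 10
  5 × C (aromatic): 1 H each → 5
  2 × C: 3 H each → 6
  2 × C: 1 H each → 2
  2 × C: no H
  2 × O: 1 H each → 2
  1 × C (aromatic): no H
  1 × F: no H
  1 × O: no H
  Total hydrogens = 25.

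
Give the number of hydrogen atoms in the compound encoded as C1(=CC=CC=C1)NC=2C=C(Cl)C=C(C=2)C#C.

10

Hydrogens are implicit in SMILES; fill each atom to its normal valence:
  8 × C (aromatic): 1 H each → 8
  4 × C (aromatic): no H
  1 × C: 1 H
  1 × C: no H
  1 × Cl: no H
  1 × N: 1 H
  Total hydrogens = 10.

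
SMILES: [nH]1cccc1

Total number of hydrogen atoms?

Hydrogens are implicit in SMILES; fill each atom to its normal valence:
  4 × C (aromatic): 1 H each → 4
  1 × N (aromatic): 1 H
  Total hydrogens = 5.

5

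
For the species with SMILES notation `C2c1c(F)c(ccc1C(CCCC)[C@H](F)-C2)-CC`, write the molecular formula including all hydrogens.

C16H22F2

Heavy atoms from the SMILES: 16 C, 2 F.
Implicit hydrogens by atom environment:
  6 × C: 2 H each → 12
  4 × C (aromatic): no H
  2 × C: 3 H each → 6
  2 × C (aromatic): 1 H each → 2
  2 × C: 1 H each → 2
  2 × F: no H
  Total hydrogens = 22.
Molecular formula: C16H22F2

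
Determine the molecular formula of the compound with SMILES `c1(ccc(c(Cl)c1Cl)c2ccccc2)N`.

C12H9Cl2N

Heavy atoms from the SMILES: 12 C, 2 Cl, 1 N.
Implicit hydrogens by atom environment:
  7 × C (aromatic): 1 H each → 7
  5 × C (aromatic): no H
  2 × Cl: no H
  1 × N: 2 H
  Total hydrogens = 9.
Molecular formula: C12H9Cl2N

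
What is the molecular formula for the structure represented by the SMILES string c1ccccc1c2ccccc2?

Heavy atoms from the SMILES: 12 C.
Implicit hydrogens by atom environment:
  10 × C (aromatic): 1 H each → 10
  2 × C (aromatic): no H
  Total hydrogens = 10.
Molecular formula: C12H10

C12H10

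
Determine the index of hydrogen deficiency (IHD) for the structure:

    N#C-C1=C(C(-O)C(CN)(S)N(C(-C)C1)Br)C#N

6

Molecular formula from the SMILES: C10H13BrN4OS.
DoU = (2C + 2 + N − H − X)/2 = (2·10 + 2 + 4 − 13 − 1)/2 = 12/2 = 6.
(Structurally: 1 ring(s) + 5 π bond(s) = 6.)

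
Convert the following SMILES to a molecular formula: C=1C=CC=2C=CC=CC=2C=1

Heavy atoms from the SMILES: 10 C.
Implicit hydrogens by atom environment:
  8 × C (aromatic): 1 H each → 8
  2 × C (aromatic): no H
  Total hydrogens = 8.
Molecular formula: C10H8

C10H8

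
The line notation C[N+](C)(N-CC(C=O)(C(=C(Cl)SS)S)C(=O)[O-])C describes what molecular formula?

C9H15ClN2O3S3

Heavy atoms from the SMILES: 9 C, 1 Cl, 2 N, 3 O, 3 S.
Implicit hydrogens by atom environment:
  4 × C: no H
  3 × C: 3 H each → 9
  2 × O: no H
  2 × S: 1 H each → 2
  1 × C: 2 H
  1 × C: 1 H
  1 × Cl: no H
  1 × N: 1 H
  1 × N (charge +1): no H
  1 × O (charge -1): no H
  1 × S: no H
  Total hydrogens = 15.
Molecular formula: C9H15ClN2O3S3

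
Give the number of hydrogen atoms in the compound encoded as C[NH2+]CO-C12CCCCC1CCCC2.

Hydrogens are implicit in SMILES; fill each atom to its normal valence:
  9 × C: 2 H each → 18
  1 × C: 3 H
  1 × C: 1 H
  1 × C: no H
  1 × N (charge +1): 2 H
  1 × O: no H
  Total hydrogens = 24.

24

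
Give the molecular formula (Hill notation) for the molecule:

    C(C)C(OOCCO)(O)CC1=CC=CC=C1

C12H18O4

Heavy atoms from the SMILES: 12 C, 4 O.
Implicit hydrogens by atom environment:
  5 × C (aromatic): 1 H each → 5
  4 × C: 2 H each → 8
  2 × O: 1 H each → 2
  2 × O: no H
  1 × C: 3 H
  1 × C: no H
  1 × C (aromatic): no H
  Total hydrogens = 18.
Molecular formula: C12H18O4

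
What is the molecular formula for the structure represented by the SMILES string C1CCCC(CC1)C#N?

C8H13N

Heavy atoms from the SMILES: 8 C, 1 N.
Implicit hydrogens by atom environment:
  6 × C: 2 H each → 12
  1 × C: 1 H
  1 × C: no H
  1 × N: no H
  Total hydrogens = 13.
Molecular formula: C8H13N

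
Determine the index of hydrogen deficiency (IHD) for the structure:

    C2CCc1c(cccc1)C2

Molecular formula from the SMILES: C10H12.
DoU = (2C + 2 + N − H − X)/2 = (2·10 + 2 + 0 − 12 − 0)/2 = 10/2 = 5.
(Structurally: 2 ring(s) + 3 π bond(s) = 5.)

5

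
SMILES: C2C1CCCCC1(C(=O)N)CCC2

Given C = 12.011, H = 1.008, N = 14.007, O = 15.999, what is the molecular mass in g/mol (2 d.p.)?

181.28

Molecular formula: C11H19NO.
M = 11×12.011 + 19×1.008 + 1×14.007 + 1×15.999 = 181.28 g/mol.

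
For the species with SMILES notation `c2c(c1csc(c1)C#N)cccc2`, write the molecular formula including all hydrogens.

Heavy atoms from the SMILES: 11 C, 1 N, 1 S.
Implicit hydrogens by atom environment:
  7 × C (aromatic): 1 H each → 7
  3 × C (aromatic): no H
  1 × C: no H
  1 × N: no H
  1 × S (aromatic): no H
  Total hydrogens = 7.
Molecular formula: C11H7NS

C11H7NS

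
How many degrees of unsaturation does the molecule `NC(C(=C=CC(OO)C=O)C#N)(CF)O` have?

Molecular formula from the SMILES: C8H9FN2O4.
DoU = (2C + 2 + N − H − X)/2 = (2·8 + 2 + 2 − 9 − 1)/2 = 10/2 = 5.
(Structurally: 0 ring(s) + 5 π bond(s) = 5.)

5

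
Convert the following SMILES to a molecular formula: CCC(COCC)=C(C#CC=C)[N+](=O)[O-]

Heavy atoms from the SMILES: 11 C, 1 N, 3 O.
Implicit hydrogens by atom environment:
  4 × C: 2 H each → 8
  4 × C: no H
  2 × C: 3 H each → 6
  2 × O: no H
  1 × C: 1 H
  1 × N (charge +1): no H
  1 × O (charge -1): no H
  Total hydrogens = 15.
Molecular formula: C11H15NO3

C11H15NO3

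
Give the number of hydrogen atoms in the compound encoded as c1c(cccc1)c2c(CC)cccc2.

Hydrogens are implicit in SMILES; fill each atom to its normal valence:
  9 × C (aromatic): 1 H each → 9
  3 × C (aromatic): no H
  1 × C: 3 H
  1 × C: 2 H
  Total hydrogens = 14.

14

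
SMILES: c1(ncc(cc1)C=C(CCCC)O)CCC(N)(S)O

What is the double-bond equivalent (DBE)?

5

Molecular formula from the SMILES: C14H22N2O2S.
DoU = (2C + 2 + N − H − X)/2 = (2·14 + 2 + 2 − 22 − 0)/2 = 10/2 = 5.
(Structurally: 1 ring(s) + 4 π bond(s) = 5.)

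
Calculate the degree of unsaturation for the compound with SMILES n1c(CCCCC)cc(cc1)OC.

4

Molecular formula from the SMILES: C11H17NO.
DoU = (2C + 2 + N − H − X)/2 = (2·11 + 2 + 1 − 17 − 0)/2 = 8/2 = 4.
(Structurally: 1 ring(s) + 3 π bond(s) = 4.)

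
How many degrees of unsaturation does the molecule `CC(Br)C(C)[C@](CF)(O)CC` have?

0

Molecular formula from the SMILES: C8H16BrFO.
DoU = (2C + 2 + N − H − X)/2 = (2·8 + 2 + 0 − 16 − 2)/2 = 0/2 = 0.
(Structurally: 0 ring(s) + 0 π bond(s) = 0.)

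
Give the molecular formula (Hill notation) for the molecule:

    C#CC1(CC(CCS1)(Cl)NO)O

C7H10ClNO2S

Heavy atoms from the SMILES: 7 C, 1 Cl, 1 N, 2 O, 1 S.
Implicit hydrogens by atom environment:
  3 × C: 2 H each → 6
  3 × C: no H
  2 × O: 1 H each → 2
  1 × C: 1 H
  1 × Cl: no H
  1 × N: 1 H
  1 × S: no H
  Total hydrogens = 10.
Molecular formula: C7H10ClNO2S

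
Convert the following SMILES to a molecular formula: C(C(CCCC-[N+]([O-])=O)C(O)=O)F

C7H12FNO4

Heavy atoms from the SMILES: 7 C, 1 F, 1 N, 4 O.
Implicit hydrogens by atom environment:
  5 × C: 2 H each → 10
  2 × O: no H
  1 × C: 1 H
  1 × C: no H
  1 × F: no H
  1 × N (charge +1): no H
  1 × O: 1 H
  1 × O (charge -1): no H
  Total hydrogens = 12.
Molecular formula: C7H12FNO4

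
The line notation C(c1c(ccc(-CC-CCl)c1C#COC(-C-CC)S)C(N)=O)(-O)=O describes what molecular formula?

Heavy atoms from the SMILES: 17 C, 1 Cl, 1 N, 4 O, 1 S.
Implicit hydrogens by atom environment:
  5 × C: 2 H each → 10
  4 × C (aromatic): no H
  4 × C: no H
  3 × O: no H
  2 × C (aromatic): 1 H each → 2
  1 × C: 3 H
  1 × C: 1 H
  1 × Cl: no H
  1 × N: 2 H
  1 × O: 1 H
  1 × S: 1 H
  Total hydrogens = 20.
Molecular formula: C17H20ClNO4S

C17H20ClNO4S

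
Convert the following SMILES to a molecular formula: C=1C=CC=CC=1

Heavy atoms from the SMILES: 6 C.
Implicit hydrogens by atom environment:
  6 × C (aromatic): 1 H each → 6
  Total hydrogens = 6.
Molecular formula: C6H6

C6H6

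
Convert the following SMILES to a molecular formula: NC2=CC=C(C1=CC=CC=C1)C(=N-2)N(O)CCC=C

Heavy atoms from the SMILES: 15 C, 3 N, 1 O.
Implicit hydrogens by atom environment:
  7 × C (aromatic): 1 H each → 7
  4 × C (aromatic): no H
  3 × C: 2 H each → 6
  1 × C: 1 H
  1 × N: 2 H
  1 × N (aromatic): no H
  1 × N: no H
  1 × O: 1 H
  Total hydrogens = 17.
Molecular formula: C15H17N3O

C15H17N3O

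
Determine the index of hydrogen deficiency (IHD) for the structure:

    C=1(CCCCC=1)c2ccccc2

6

Molecular formula from the SMILES: C12H14.
DoU = (2C + 2 + N − H − X)/2 = (2·12 + 2 + 0 − 14 − 0)/2 = 12/2 = 6.
(Structurally: 2 ring(s) + 4 π bond(s) = 6.)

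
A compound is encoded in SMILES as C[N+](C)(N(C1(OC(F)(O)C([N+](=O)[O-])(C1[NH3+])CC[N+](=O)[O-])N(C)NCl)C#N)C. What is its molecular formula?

[C11H22ClFN8O6]2+

Heavy atoms from the SMILES: 11 C, 1 Cl, 1 F, 8 N, 6 O.
Implicit hydrogens by atom environment:
  4 × C: 3 H each → 12
  4 × C: no H
  3 × N (charge +1): no H
  3 × N: no H
  3 × O: no H
  2 × C: 2 H each → 4
  2 × O (charge -1): no H
  1 × C: 1 H
  1 × Cl: no H
  1 × F: no H
  1 × N (charge +1): 3 H
  1 × N: 1 H
  1 × O: 1 H
  Total hydrogens = 22.
Net charge +2.
Molecular formula: [C11H22ClFN8O6]2+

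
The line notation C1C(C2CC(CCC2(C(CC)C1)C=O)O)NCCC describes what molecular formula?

C16H29NO2

Heavy atoms from the SMILES: 16 C, 1 N, 2 O.
Implicit hydrogens by atom environment:
  8 × C: 2 H each → 16
  5 × C: 1 H each → 5
  2 × C: 3 H each → 6
  1 × C: no H
  1 × N: 1 H
  1 × O: 1 H
  1 × O: no H
  Total hydrogens = 29.
Molecular formula: C16H29NO2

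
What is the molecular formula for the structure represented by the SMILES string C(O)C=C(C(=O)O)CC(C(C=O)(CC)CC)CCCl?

C14H23ClO4

Heavy atoms from the SMILES: 14 C, 1 Cl, 4 O.
Implicit hydrogens by atom environment:
  6 × C: 2 H each → 12
  3 × C: 1 H each → 3
  3 × C: no H
  2 × C: 3 H each → 6
  2 × O: 1 H each → 2
  2 × O: no H
  1 × Cl: no H
  Total hydrogens = 23.
Molecular formula: C14H23ClO4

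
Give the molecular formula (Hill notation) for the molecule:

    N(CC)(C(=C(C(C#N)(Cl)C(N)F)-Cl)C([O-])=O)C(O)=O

C9H9Cl2FN3O4-

Heavy atoms from the SMILES: 9 C, 2 Cl, 1 F, 3 N, 4 O.
Implicit hydrogens by atom environment:
  6 × C: no H
  2 × Cl: no H
  2 × N: no H
  2 × O: no H
  1 × C: 3 H
  1 × C: 2 H
  1 × C: 1 H
  1 × F: no H
  1 × N: 2 H
  1 × O: 1 H
  1 × O (charge -1): no H
  Total hydrogens = 9.
Net charge -1.
Molecular formula: C9H9Cl2FN3O4-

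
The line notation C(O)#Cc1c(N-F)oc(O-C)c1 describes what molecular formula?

C7H6FNO3

Heavy atoms from the SMILES: 7 C, 1 F, 1 N, 3 O.
Implicit hydrogens by atom environment:
  3 × C (aromatic): no H
  2 × C: no H
  1 × C: 3 H
  1 × C (aromatic): 1 H
  1 × F: no H
  1 × N: 1 H
  1 × O: 1 H
  1 × O (aromatic): no H
  1 × O: no H
  Total hydrogens = 6.
Molecular formula: C7H6FNO3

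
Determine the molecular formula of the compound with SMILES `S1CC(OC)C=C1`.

Heavy atoms from the SMILES: 5 C, 1 O, 1 S.
Implicit hydrogens by atom environment:
  3 × C: 1 H each → 3
  1 × C: 3 H
  1 × C: 2 H
  1 × O: no H
  1 × S: no H
  Total hydrogens = 8.
Molecular formula: C5H8OS

C5H8OS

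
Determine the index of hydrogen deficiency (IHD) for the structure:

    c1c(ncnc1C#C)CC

6

Molecular formula from the SMILES: C8H8N2.
DoU = (2C + 2 + N − H − X)/2 = (2·8 + 2 + 2 − 8 − 0)/2 = 12/2 = 6.
(Structurally: 1 ring(s) + 5 π bond(s) = 6.)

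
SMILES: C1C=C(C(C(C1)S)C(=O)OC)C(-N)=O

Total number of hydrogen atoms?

13

Hydrogens are implicit in SMILES; fill each atom to its normal valence:
  3 × C: 1 H each → 3
  3 × C: no H
  3 × O: no H
  2 × C: 2 H each → 4
  1 × C: 3 H
  1 × N: 2 H
  1 × S: 1 H
  Total hydrogens = 13.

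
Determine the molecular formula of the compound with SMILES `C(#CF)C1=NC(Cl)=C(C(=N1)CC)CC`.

C10H10ClFN2

Heavy atoms from the SMILES: 10 C, 1 Cl, 1 F, 2 N.
Implicit hydrogens by atom environment:
  4 × C (aromatic): no H
  2 × C: 3 H each → 6
  2 × C: 2 H each → 4
  2 × C: no H
  2 × N (aromatic): no H
  1 × Cl: no H
  1 × F: no H
  Total hydrogens = 10.
Molecular formula: C10H10ClFN2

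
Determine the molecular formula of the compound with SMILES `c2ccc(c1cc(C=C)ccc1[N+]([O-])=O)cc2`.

C14H11NO2

Heavy atoms from the SMILES: 14 C, 1 N, 2 O.
Implicit hydrogens by atom environment:
  8 × C (aromatic): 1 H each → 8
  4 × C (aromatic): no H
  1 × C: 2 H
  1 × C: 1 H
  1 × N (charge +1): no H
  1 × O: no H
  1 × O (charge -1): no H
  Total hydrogens = 11.
Molecular formula: C14H11NO2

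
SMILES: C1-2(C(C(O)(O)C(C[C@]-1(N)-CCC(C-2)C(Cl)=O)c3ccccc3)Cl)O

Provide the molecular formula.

Heavy atoms from the SMILES: 17 C, 2 Cl, 1 N, 4 O.
Implicit hydrogens by atom environment:
  5 × C (aromatic): 1 H each → 5
  4 × C: 2 H each → 8
  4 × C: no H
  3 × C: 1 H each → 3
  3 × O: 1 H each → 3
  2 × Cl: no H
  1 × C (aromatic): no H
  1 × N: 2 H
  1 × O: no H
  Total hydrogens = 21.
Molecular formula: C17H21Cl2NO4

C17H21Cl2NO4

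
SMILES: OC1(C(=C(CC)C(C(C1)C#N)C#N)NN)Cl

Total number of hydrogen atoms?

13

Hydrogens are implicit in SMILES; fill each atom to its normal valence:
  5 × C: no H
  2 × C: 2 H each → 4
  2 × C: 1 H each → 2
  2 × N: no H
  1 × C: 3 H
  1 × Cl: no H
  1 × N: 2 H
  1 × N: 1 H
  1 × O: 1 H
  Total hydrogens = 13.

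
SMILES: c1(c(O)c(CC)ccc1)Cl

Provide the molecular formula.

C8H9ClO

Heavy atoms from the SMILES: 8 C, 1 Cl, 1 O.
Implicit hydrogens by atom environment:
  3 × C (aromatic): 1 H each → 3
  3 × C (aromatic): no H
  1 × C: 3 H
  1 × C: 2 H
  1 × Cl: no H
  1 × O: 1 H
  Total hydrogens = 9.
Molecular formula: C8H9ClO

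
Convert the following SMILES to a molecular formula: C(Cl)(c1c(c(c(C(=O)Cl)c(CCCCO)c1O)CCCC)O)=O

C16H20Cl2O5

Heavy atoms from the SMILES: 16 C, 2 Cl, 5 O.
Implicit hydrogens by atom environment:
  7 × C: 2 H each → 14
  6 × C (aromatic): no H
  3 × O: 1 H each → 3
  2 × C: no H
  2 × Cl: no H
  2 × O: no H
  1 × C: 3 H
  Total hydrogens = 20.
Molecular formula: C16H20Cl2O5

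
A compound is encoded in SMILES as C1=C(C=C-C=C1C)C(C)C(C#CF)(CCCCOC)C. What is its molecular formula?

C18H25FO

Heavy atoms from the SMILES: 18 C, 1 F, 1 O.
Implicit hydrogens by atom environment:
  4 × C: 3 H each → 12
  4 × C: 2 H each → 8
  4 × C (aromatic): 1 H each → 4
  3 × C: no H
  2 × C (aromatic): no H
  1 × C: 1 H
  1 × F: no H
  1 × O: no H
  Total hydrogens = 25.
Molecular formula: C18H25FO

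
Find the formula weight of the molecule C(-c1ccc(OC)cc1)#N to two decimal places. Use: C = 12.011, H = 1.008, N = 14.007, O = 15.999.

Molecular formula: C8H7NO.
M = 8×12.011 + 7×1.008 + 1×14.007 + 1×15.999 = 133.15 g/mol.

133.15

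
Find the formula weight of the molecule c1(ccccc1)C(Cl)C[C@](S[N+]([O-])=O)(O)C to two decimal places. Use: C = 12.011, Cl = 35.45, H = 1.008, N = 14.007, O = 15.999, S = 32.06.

261.72

Molecular formula: C10H12ClNO3S.
M = 10×12.011 + 1×35.45 + 12×1.008 + 1×14.007 + 3×15.999 + 1×32.06 = 261.72 g/mol.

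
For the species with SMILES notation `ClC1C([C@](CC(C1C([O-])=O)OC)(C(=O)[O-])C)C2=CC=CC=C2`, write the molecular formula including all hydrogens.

[C16H17ClO5]2-

Heavy atoms from the SMILES: 16 C, 1 Cl, 5 O.
Implicit hydrogens by atom environment:
  5 × C (aromatic): 1 H each → 5
  4 × C: 1 H each → 4
  3 × C: no H
  3 × O: no H
  2 × C: 3 H each → 6
  2 × O (charge -1): no H
  1 × C: 2 H
  1 × C (aromatic): no H
  1 × Cl: no H
  Total hydrogens = 17.
Net charge -2.
Molecular formula: [C16H17ClO5]2-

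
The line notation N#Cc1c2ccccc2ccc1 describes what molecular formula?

C11H7N

Heavy atoms from the SMILES: 11 C, 1 N.
Implicit hydrogens by atom environment:
  7 × C (aromatic): 1 H each → 7
  3 × C (aromatic): no H
  1 × C: no H
  1 × N: no H
  Total hydrogens = 7.
Molecular formula: C11H7N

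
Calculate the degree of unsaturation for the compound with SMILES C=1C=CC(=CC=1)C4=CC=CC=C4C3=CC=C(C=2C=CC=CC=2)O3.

Molecular formula from the SMILES: C22H16O.
DoU = (2C + 2 + N − H − X)/2 = (2·22 + 2 + 0 − 16 − 0)/2 = 30/2 = 15.
(Structurally: 4 ring(s) + 11 π bond(s) = 15.)

15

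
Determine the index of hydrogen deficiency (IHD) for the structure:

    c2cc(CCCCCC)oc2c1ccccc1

Molecular formula from the SMILES: C16H20O.
DoU = (2C + 2 + N − H − X)/2 = (2·16 + 2 + 0 − 20 − 0)/2 = 14/2 = 7.
(Structurally: 2 ring(s) + 5 π bond(s) = 7.)

7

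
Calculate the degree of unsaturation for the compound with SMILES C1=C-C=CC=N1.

Molecular formula from the SMILES: C5H5N.
DoU = (2C + 2 + N − H − X)/2 = (2·5 + 2 + 1 − 5 − 0)/2 = 8/2 = 4.
(Structurally: 1 ring(s) + 3 π bond(s) = 4.)

4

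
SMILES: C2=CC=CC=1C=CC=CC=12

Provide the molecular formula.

Heavy atoms from the SMILES: 10 C.
Implicit hydrogens by atom environment:
  8 × C (aromatic): 1 H each → 8
  2 × C (aromatic): no H
  Total hydrogens = 8.
Molecular formula: C10H8

C10H8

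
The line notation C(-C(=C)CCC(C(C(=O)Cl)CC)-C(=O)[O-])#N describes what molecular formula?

C11H13ClNO3-

Heavy atoms from the SMILES: 11 C, 1 Cl, 1 N, 3 O.
Implicit hydrogens by atom environment:
  4 × C: 2 H each → 8
  4 × C: no H
  2 × C: 1 H each → 2
  2 × O: no H
  1 × C: 3 H
  1 × Cl: no H
  1 × N: no H
  1 × O (charge -1): no H
  Total hydrogens = 13.
Net charge -1.
Molecular formula: C11H13ClNO3-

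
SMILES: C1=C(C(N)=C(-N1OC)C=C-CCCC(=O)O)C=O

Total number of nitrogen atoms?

2

The symbol for nitrogen appears 2 times in the SMILES.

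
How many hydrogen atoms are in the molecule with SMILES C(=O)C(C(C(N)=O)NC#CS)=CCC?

12

Hydrogens are implicit in SMILES; fill each atom to its normal valence:
  4 × C: no H
  3 × C: 1 H each → 3
  2 × O: no H
  1 × C: 3 H
  1 × C: 2 H
  1 × N: 2 H
  1 × N: 1 H
  1 × S: 1 H
  Total hydrogens = 12.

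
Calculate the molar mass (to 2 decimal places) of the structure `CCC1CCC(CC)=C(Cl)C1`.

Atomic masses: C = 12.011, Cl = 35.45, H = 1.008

172.70

Molecular formula: C10H17Cl.
M = 10×12.011 + 1×35.45 + 17×1.008 = 172.70 g/mol.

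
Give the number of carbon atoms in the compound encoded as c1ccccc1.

6

The symbol for carbon appears 6 times in the SMILES. Lowercase c denotes aromatic carbon and counts toward C.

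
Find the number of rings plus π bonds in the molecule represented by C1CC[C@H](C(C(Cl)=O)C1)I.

Molecular formula from the SMILES: C7H10ClIO.
DoU = (2C + 2 + N − H − X)/2 = (2·7 + 2 + 0 − 10 − 2)/2 = 4/2 = 2.
(Structurally: 1 ring(s) + 1 π bond(s) = 2.)

2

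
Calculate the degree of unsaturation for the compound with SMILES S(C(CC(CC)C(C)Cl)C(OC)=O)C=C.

2

Molecular formula from the SMILES: C11H19ClO2S.
DoU = (2C + 2 + N − H − X)/2 = (2·11 + 2 + 0 − 19 − 1)/2 = 4/2 = 2.
(Structurally: 0 ring(s) + 2 π bond(s) = 2.)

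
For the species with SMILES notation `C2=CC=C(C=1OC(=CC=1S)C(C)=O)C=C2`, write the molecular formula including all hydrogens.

C12H10O2S

Heavy atoms from the SMILES: 12 C, 2 O, 1 S.
Implicit hydrogens by atom environment:
  6 × C (aromatic): 1 H each → 6
  4 × C (aromatic): no H
  1 × C: 3 H
  1 × C: no H
  1 × O (aromatic): no H
  1 × O: no H
  1 × S: 1 H
  Total hydrogens = 10.
Molecular formula: C12H10O2S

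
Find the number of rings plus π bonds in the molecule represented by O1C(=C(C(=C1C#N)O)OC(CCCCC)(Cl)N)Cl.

5

Molecular formula from the SMILES: C11H14Cl2N2O3.
DoU = (2C + 2 + N − H − X)/2 = (2·11 + 2 + 2 − 14 − 2)/2 = 10/2 = 5.
(Structurally: 1 ring(s) + 4 π bond(s) = 5.)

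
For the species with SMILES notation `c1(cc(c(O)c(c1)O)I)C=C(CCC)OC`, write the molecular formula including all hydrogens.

C12H15IO3

Heavy atoms from the SMILES: 12 C, 1 I, 3 O.
Implicit hydrogens by atom environment:
  4 × C (aromatic): no H
  2 × C: 3 H each → 6
  2 × C: 2 H each → 4
  2 × C (aromatic): 1 H each → 2
  2 × O: 1 H each → 2
  1 × C: 1 H
  1 × C: no H
  1 × I: no H
  1 × O: no H
  Total hydrogens = 15.
Molecular formula: C12H15IO3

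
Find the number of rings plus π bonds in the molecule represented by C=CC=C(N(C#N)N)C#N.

6

Molecular formula from the SMILES: C6H6N4.
DoU = (2C + 2 + N − H − X)/2 = (2·6 + 2 + 4 − 6 − 0)/2 = 12/2 = 6.
(Structurally: 0 ring(s) + 6 π bond(s) = 6.)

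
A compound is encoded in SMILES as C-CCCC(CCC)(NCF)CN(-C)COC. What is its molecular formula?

C13H29FN2O

Heavy atoms from the SMILES: 13 C, 1 F, 2 N, 1 O.
Implicit hydrogens by atom environment:
  8 × C: 2 H each → 16
  4 × C: 3 H each → 12
  1 × C: no H
  1 × F: no H
  1 × N: 1 H
  1 × N: no H
  1 × O: no H
  Total hydrogens = 29.
Molecular formula: C13H29FN2O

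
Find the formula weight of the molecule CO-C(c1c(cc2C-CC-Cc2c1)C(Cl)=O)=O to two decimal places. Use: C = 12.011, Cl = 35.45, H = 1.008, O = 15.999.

252.69

Molecular formula: C13H13ClO3.
M = 13×12.011 + 1×35.45 + 13×1.008 + 3×15.999 = 252.69 g/mol.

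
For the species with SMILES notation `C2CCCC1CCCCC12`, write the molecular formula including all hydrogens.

Heavy atoms from the SMILES: 10 C.
Implicit hydrogens by atom environment:
  8 × C: 2 H each → 16
  2 × C: 1 H each → 2
  Total hydrogens = 18.
Molecular formula: C10H18

C10H18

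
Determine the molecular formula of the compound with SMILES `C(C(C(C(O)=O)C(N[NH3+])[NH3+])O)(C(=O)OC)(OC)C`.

[C9H21N3O6]2+

Heavy atoms from the SMILES: 9 C, 3 N, 6 O.
Implicit hydrogens by atom environment:
  4 × O: no H
  3 × C: 3 H each → 9
  3 × C: 1 H each → 3
  3 × C: no H
  2 × N (charge +1): 3 H each → 6
  2 × O: 1 H each → 2
  1 × N: 1 H
  Total hydrogens = 21.
Net charge +2.
Molecular formula: [C9H21N3O6]2+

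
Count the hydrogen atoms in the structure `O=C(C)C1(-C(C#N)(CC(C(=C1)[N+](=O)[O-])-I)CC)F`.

Hydrogens are implicit in SMILES; fill each atom to its normal valence:
  5 × C: no H
  2 × C: 3 H each → 6
  2 × C: 2 H each → 4
  2 × C: 1 H each → 2
  2 × O: no H
  1 × F: no H
  1 × I: no H
  1 × N: no H
  1 × N (charge +1): no H
  1 × O (charge -1): no H
  Total hydrogens = 12.

12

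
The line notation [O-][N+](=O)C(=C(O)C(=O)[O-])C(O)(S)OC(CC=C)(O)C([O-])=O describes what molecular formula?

[C9H9NO10S]2-

Heavy atoms from the SMILES: 9 C, 1 N, 10 O, 1 S.
Implicit hydrogens by atom environment:
  6 × C: no H
  4 × O: no H
  3 × O: 1 H each → 3
  3 × O (charge -1): no H
  2 × C: 2 H each → 4
  1 × C: 1 H
  1 × N (charge +1): no H
  1 × S: 1 H
  Total hydrogens = 9.
Net charge -2.
Molecular formula: [C9H9NO10S]2-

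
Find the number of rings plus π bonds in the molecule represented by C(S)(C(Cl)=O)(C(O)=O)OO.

Molecular formula from the SMILES: C3H3ClO5S.
DoU = (2C + 2 + N − H − X)/2 = (2·3 + 2 + 0 − 3 − 1)/2 = 4/2 = 2.
(Structurally: 0 ring(s) + 2 π bond(s) = 2.)

2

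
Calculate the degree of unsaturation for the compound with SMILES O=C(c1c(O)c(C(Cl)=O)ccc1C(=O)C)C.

7

Molecular formula from the SMILES: C11H9ClO4.
DoU = (2C + 2 + N − H − X)/2 = (2·11 + 2 + 0 − 9 − 1)/2 = 14/2 = 7.
(Structurally: 1 ring(s) + 6 π bond(s) = 7.)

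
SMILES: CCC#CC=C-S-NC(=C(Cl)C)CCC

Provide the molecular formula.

Heavy atoms from the SMILES: 12 C, 1 Cl, 1 N, 1 S.
Implicit hydrogens by atom environment:
  4 × C: no H
  3 × C: 3 H each → 9
  3 × C: 2 H each → 6
  2 × C: 1 H each → 2
  1 × Cl: no H
  1 × N: 1 H
  1 × S: no H
  Total hydrogens = 18.
Molecular formula: C12H18ClNS

C12H18ClNS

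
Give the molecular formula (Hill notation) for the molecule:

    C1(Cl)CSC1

C3H5ClS

Heavy atoms from the SMILES: 3 C, 1 Cl, 1 S.
Implicit hydrogens by atom environment:
  2 × C: 2 H each → 4
  1 × C: 1 H
  1 × Cl: no H
  1 × S: no H
  Total hydrogens = 5.
Molecular formula: C3H5ClS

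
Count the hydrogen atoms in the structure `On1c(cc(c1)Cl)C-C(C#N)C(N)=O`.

8

Hydrogens are implicit in SMILES; fill each atom to its normal valence:
  2 × C (aromatic): 1 H each → 2
  2 × C (aromatic): no H
  2 × C: no H
  1 × C: 2 H
  1 × C: 1 H
  1 × Cl: no H
  1 × N: 2 H
  1 × N (aromatic): no H
  1 × N: no H
  1 × O: 1 H
  1 × O: no H
  Total hydrogens = 8.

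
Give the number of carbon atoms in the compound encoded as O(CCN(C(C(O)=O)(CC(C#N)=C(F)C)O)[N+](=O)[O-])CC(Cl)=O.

11

The symbol for carbon appears 11 times in the SMILES. (Cl is a single chlorine, not C + l.)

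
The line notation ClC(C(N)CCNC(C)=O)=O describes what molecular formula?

C6H11ClN2O2

Heavy atoms from the SMILES: 6 C, 1 Cl, 2 N, 2 O.
Implicit hydrogens by atom environment:
  2 × C: 2 H each → 4
  2 × C: no H
  2 × O: no H
  1 × C: 3 H
  1 × C: 1 H
  1 × Cl: no H
  1 × N: 2 H
  1 × N: 1 H
  Total hydrogens = 11.
Molecular formula: C6H11ClN2O2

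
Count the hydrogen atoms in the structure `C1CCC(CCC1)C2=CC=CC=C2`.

18

Hydrogens are implicit in SMILES; fill each atom to its normal valence:
  6 × C: 2 H each → 12
  5 × C (aromatic): 1 H each → 5
  1 × C: 1 H
  1 × C (aromatic): no H
  Total hydrogens = 18.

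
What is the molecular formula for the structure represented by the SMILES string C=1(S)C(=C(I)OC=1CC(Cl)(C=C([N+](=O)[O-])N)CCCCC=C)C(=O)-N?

C15H19ClIN3O4S

Heavy atoms from the SMILES: 15 C, 1 Cl, 1 I, 3 N, 4 O, 1 S.
Implicit hydrogens by atom environment:
  6 × C: 2 H each → 12
  4 × C (aromatic): no H
  3 × C: no H
  2 × C: 1 H each → 2
  2 × N: 2 H each → 4
  2 × O: no H
  1 × Cl: no H
  1 × I: no H
  1 × N (charge +1): no H
  1 × O (aromatic): no H
  1 × O (charge -1): no H
  1 × S: 1 H
  Total hydrogens = 19.
Molecular formula: C15H19ClIN3O4S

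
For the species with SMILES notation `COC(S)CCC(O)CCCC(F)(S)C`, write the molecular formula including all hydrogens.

Heavy atoms from the SMILES: 10 C, 1 F, 2 O, 2 S.
Implicit hydrogens by atom environment:
  5 × C: 2 H each → 10
  2 × C: 3 H each → 6
  2 × C: 1 H each → 2
  2 × S: 1 H each → 2
  1 × C: no H
  1 × F: no H
  1 × O: 1 H
  1 × O: no H
  Total hydrogens = 21.
Molecular formula: C10H21FO2S2

C10H21FO2S2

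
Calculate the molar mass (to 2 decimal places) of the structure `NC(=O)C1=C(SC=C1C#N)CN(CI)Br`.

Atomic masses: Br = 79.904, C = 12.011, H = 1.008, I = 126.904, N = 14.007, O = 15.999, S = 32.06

400.03

Molecular formula: C8H7BrIN3OS.
M = 1×79.904 + 8×12.011 + 7×1.008 + 1×126.904 + 3×14.007 + 1×15.999 + 1×32.06 = 400.03 g/mol.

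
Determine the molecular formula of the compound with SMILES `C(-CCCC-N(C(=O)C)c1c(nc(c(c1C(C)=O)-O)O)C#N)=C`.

C16H19N3O4

Heavy atoms from the SMILES: 16 C, 3 N, 4 O.
Implicit hydrogens by atom environment:
  5 × C: 2 H each → 10
  5 × C (aromatic): no H
  3 × C: no H
  2 × C: 3 H each → 6
  2 × N: no H
  2 × O: 1 H each → 2
  2 × O: no H
  1 × C: 1 H
  1 × N (aromatic): no H
  Total hydrogens = 19.
Molecular formula: C16H19N3O4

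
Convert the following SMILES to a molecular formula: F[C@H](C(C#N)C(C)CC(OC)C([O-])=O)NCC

Heavy atoms from the SMILES: 11 C, 1 F, 2 N, 3 O.
Implicit hydrogens by atom environment:
  4 × C: 1 H each → 4
  3 × C: 3 H each → 9
  2 × C: 2 H each → 4
  2 × C: no H
  2 × O: no H
  1 × F: no H
  1 × N: 1 H
  1 × N: no H
  1 × O (charge -1): no H
  Total hydrogens = 18.
Net charge -1.
Molecular formula: C11H18FN2O3-

C11H18FN2O3-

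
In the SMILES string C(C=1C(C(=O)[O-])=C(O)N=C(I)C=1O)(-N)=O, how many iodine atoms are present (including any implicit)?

1

The symbol for iodine appears 1 time in the SMILES.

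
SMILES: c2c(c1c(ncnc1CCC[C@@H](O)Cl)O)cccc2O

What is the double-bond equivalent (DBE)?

Molecular formula from the SMILES: C14H15ClN2O3.
DoU = (2C + 2 + N − H − X)/2 = (2·14 + 2 + 2 − 15 − 1)/2 = 16/2 = 8.
(Structurally: 2 ring(s) + 6 π bond(s) = 8.)

8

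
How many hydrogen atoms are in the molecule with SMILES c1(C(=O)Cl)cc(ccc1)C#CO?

5

Hydrogens are implicit in SMILES; fill each atom to its normal valence:
  4 × C (aromatic): 1 H each → 4
  3 × C: no H
  2 × C (aromatic): no H
  1 × Cl: no H
  1 × O: 1 H
  1 × O: no H
  Total hydrogens = 5.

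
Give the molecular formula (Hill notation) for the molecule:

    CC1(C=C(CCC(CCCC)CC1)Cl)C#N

C14H22ClN

Heavy atoms from the SMILES: 14 C, 1 Cl, 1 N.
Implicit hydrogens by atom environment:
  7 × C: 2 H each → 14
  3 × C: no H
  2 × C: 3 H each → 6
  2 × C: 1 H each → 2
  1 × Cl: no H
  1 × N: no H
  Total hydrogens = 22.
Molecular formula: C14H22ClN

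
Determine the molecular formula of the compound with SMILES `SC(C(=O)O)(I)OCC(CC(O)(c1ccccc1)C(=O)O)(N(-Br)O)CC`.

C15H19BrINO7S

Heavy atoms from the SMILES: 1 Br, 15 C, 1 I, 1 N, 7 O, 1 S.
Implicit hydrogens by atom environment:
  5 × C (aromatic): 1 H each → 5
  5 × C: no H
  4 × O: 1 H each → 4
  3 × C: 2 H each → 6
  3 × O: no H
  1 × Br: no H
  1 × C: 3 H
  1 × C (aromatic): no H
  1 × I: no H
  1 × N: no H
  1 × S: 1 H
  Total hydrogens = 19.
Molecular formula: C15H19BrINO7S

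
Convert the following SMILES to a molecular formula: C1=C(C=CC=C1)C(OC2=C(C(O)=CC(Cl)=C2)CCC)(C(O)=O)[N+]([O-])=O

C17H16ClNO6

Heavy atoms from the SMILES: 17 C, 1 Cl, 1 N, 6 O.
Implicit hydrogens by atom environment:
  7 × C (aromatic): 1 H each → 7
  5 × C (aromatic): no H
  3 × O: no H
  2 × C: 2 H each → 4
  2 × C: no H
  2 × O: 1 H each → 2
  1 × C: 3 H
  1 × Cl: no H
  1 × N (charge +1): no H
  1 × O (charge -1): no H
  Total hydrogens = 16.
Molecular formula: C17H16ClNO6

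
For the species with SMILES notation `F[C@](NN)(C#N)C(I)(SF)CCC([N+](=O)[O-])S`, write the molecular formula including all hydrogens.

C6H9F2IN4O2S2

Heavy atoms from the SMILES: 6 C, 2 F, 1 I, 4 N, 2 O, 2 S.
Implicit hydrogens by atom environment:
  3 × C: no H
  2 × C: 2 H each → 4
  2 × F: no H
  1 × C: 1 H
  1 × I: no H
  1 × N: 2 H
  1 × N: 1 H
  1 × N (charge +1): no H
  1 × N: no H
  1 × O: no H
  1 × O (charge -1): no H
  1 × S: 1 H
  1 × S: no H
  Total hydrogens = 9.
Molecular formula: C6H9F2IN4O2S2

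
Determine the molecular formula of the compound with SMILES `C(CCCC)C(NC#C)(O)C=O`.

Heavy atoms from the SMILES: 9 C, 1 N, 2 O.
Implicit hydrogens by atom environment:
  4 × C: 2 H each → 8
  2 × C: 1 H each → 2
  2 × C: no H
  1 × C: 3 H
  1 × N: 1 H
  1 × O: 1 H
  1 × O: no H
  Total hydrogens = 15.
Molecular formula: C9H15NO2

C9H15NO2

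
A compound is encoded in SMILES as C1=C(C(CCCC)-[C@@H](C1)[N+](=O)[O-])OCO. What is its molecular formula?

Heavy atoms from the SMILES: 10 C, 1 N, 4 O.
Implicit hydrogens by atom environment:
  5 × C: 2 H each → 10
  3 × C: 1 H each → 3
  2 × O: no H
  1 × C: 3 H
  1 × C: no H
  1 × N (charge +1): no H
  1 × O: 1 H
  1 × O (charge -1): no H
  Total hydrogens = 17.
Molecular formula: C10H17NO4

C10H17NO4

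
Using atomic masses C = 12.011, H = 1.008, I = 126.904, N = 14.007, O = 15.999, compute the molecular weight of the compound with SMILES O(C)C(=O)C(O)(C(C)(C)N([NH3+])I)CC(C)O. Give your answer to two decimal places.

Molecular formula: C9H20IN2O4+.
M = 9×12.011 + 20×1.008 + 1×126.904 + 2×14.007 + 4×15.999 = 347.17 g/mol.

347.17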